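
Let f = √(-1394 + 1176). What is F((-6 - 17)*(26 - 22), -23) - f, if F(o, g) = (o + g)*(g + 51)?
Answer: -3220 - I*√218 ≈ -3220.0 - 14.765*I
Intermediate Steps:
F(o, g) = (51 + g)*(g + o) (F(o, g) = (g + o)*(51 + g) = (51 + g)*(g + o))
f = I*√218 (f = √(-218) = I*√218 ≈ 14.765*I)
F((-6 - 17)*(26 - 22), -23) - f = ((-23)² + 51*(-23) + 51*((-6 - 17)*(26 - 22)) - 23*(-6 - 17)*(26 - 22)) - I*√218 = (529 - 1173 + 51*(-23*4) - (-529)*4) - I*√218 = (529 - 1173 + 51*(-92) - 23*(-92)) - I*√218 = (529 - 1173 - 4692 + 2116) - I*√218 = -3220 - I*√218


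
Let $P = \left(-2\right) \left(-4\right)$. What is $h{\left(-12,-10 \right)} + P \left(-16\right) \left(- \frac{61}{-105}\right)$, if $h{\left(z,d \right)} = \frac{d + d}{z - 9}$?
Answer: $- \frac{7708}{105} \approx -73.41$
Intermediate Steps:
$h{\left(z,d \right)} = \frac{2 d}{-9 + z}$
$P = 8$
$h{\left(-12,-10 \right)} + P \left(-16\right) \left(- \frac{61}{-105}\right) = 2 \left(-10\right) \frac{1}{-9 - 12} + 8 \left(-16\right) \left(- \frac{61}{-105}\right) = 2 \left(-10\right) \frac{1}{-21} - 128 \left(\left(-61\right) \left(- \frac{1}{105}\right)\right) = 2 \left(-10\right) \left(- \frac{1}{21}\right) - \frac{7808}{105} = \frac{20}{21} - \frac{7808}{105} = - \frac{7708}{105}$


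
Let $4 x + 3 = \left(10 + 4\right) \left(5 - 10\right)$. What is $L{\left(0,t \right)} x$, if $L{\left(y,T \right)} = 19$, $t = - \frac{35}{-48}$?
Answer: $- \frac{1387}{4} \approx -346.75$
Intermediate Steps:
$t = \frac{35}{48}$ ($t = \left(-35\right) \left(- \frac{1}{48}\right) = \frac{35}{48} \approx 0.72917$)
$x = - \frac{73}{4}$ ($x = - \frac{3}{4} + \frac{\left(10 + 4\right) \left(5 - 10\right)}{4} = - \frac{3}{4} + \frac{14 \left(-5\right)}{4} = - \frac{3}{4} + \frac{1}{4} \left(-70\right) = - \frac{3}{4} - \frac{35}{2} = - \frac{73}{4} \approx -18.25$)
$L{\left(0,t \right)} x = 19 \left(- \frac{73}{4}\right) = - \frac{1387}{4}$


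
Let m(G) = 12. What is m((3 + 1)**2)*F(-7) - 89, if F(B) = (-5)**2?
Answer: 211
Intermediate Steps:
F(B) = 25
m((3 + 1)**2)*F(-7) - 89 = 12*25 - 89 = 300 - 89 = 211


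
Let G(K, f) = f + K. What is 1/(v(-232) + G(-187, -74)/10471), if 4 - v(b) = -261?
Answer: 10471/2774554 ≈ 0.0037739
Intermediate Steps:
v(b) = 265 (v(b) = 4 - 1*(-261) = 4 + 261 = 265)
G(K, f) = K + f
1/(v(-232) + G(-187, -74)/10471) = 1/(265 + (-187 - 74)/10471) = 1/(265 - 261*1/10471) = 1/(265 - 261/10471) = 1/(2774554/10471) = 10471/2774554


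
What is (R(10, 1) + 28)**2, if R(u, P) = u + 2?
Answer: 1600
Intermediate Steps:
R(u, P) = 2 + u
(R(10, 1) + 28)**2 = ((2 + 10) + 28)**2 = (12 + 28)**2 = 40**2 = 1600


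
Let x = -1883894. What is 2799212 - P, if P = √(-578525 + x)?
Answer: 2799212 - I*√2462419 ≈ 2.7992e+6 - 1569.2*I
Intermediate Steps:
P = I*√2462419 (P = √(-578525 - 1883894) = √(-2462419) = I*√2462419 ≈ 1569.2*I)
2799212 - P = 2799212 - I*√2462419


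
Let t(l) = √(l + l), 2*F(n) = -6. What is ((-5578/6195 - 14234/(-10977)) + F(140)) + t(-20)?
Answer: -19673069/7555835 + 2*I*√10 ≈ -2.6037 + 6.3246*I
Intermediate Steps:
F(n) = -3 (F(n) = (½)*(-6) = -3)
t(l) = √2*√l (t(l) = √(2*l) = √2*√l)
((-5578/6195 - 14234/(-10977)) + F(140)) + t(-20) = ((-5578/6195 - 14234/(-10977)) - 3) + √2*√(-20) = ((-5578*1/6195 - 14234*(-1/10977)) - 3) + √2*(2*I*√5) = ((-5578/6195 + 14234/10977) - 3) + 2*I*√10 = (2994436/7555835 - 3) + 2*I*√10 = -19673069/7555835 + 2*I*√10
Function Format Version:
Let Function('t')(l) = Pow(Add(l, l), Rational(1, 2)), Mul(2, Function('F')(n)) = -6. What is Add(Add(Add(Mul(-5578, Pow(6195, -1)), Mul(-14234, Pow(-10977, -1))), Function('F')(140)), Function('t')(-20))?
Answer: Add(Rational(-19673069, 7555835), Mul(2, I, Pow(10, Rational(1, 2)))) ≈ Add(-2.6037, Mul(6.3246, I))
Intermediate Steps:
Function('F')(n) = -3 (Function('F')(n) = Mul(Rational(1, 2), -6) = -3)
Function('t')(l) = Mul(Pow(2, Rational(1, 2)), Pow(l, Rational(1, 2))) (Function('t')(l) = Pow(Mul(2, l), Rational(1, 2)) = Mul(Pow(2, Rational(1, 2)), Pow(l, Rational(1, 2))))
Add(Add(Add(Mul(-5578, Pow(6195, -1)), Mul(-14234, Pow(-10977, -1))), Function('F')(140)), Function('t')(-20)) = Add(Add(Add(Mul(-5578, Pow(6195, -1)), Mul(-14234, Pow(-10977, -1))), -3), Mul(Pow(2, Rational(1, 2)), Pow(-20, Rational(1, 2)))) = Add(Add(Add(Mul(-5578, Rational(1, 6195)), Mul(-14234, Rational(-1, 10977))), -3), Mul(Pow(2, Rational(1, 2)), Mul(2, I, Pow(5, Rational(1, 2))))) = Add(Add(Add(Rational(-5578, 6195), Rational(14234, 10977)), -3), Mul(2, I, Pow(10, Rational(1, 2)))) = Add(Add(Rational(2994436, 7555835), -3), Mul(2, I, Pow(10, Rational(1, 2)))) = Add(Rational(-19673069, 7555835), Mul(2, I, Pow(10, Rational(1, 2))))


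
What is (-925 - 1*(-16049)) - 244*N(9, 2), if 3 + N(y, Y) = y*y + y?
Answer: -6104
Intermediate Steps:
N(y, Y) = -3 + y + y² (N(y, Y) = -3 + (y*y + y) = -3 + (y² + y) = -3 + (y + y²) = -3 + y + y²)
(-925 - 1*(-16049)) - 244*N(9, 2) = (-925 - 1*(-16049)) - 244*(-3 + 9 + 9²) = (-925 + 16049) - 244*(-3 + 9 + 81) = 15124 - 244*87 = 15124 - 1*21228 = 15124 - 21228 = -6104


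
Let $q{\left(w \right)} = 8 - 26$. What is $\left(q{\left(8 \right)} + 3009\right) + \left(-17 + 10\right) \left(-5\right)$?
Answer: $3026$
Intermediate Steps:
$q{\left(w \right)} = -18$
$\left(q{\left(8 \right)} + 3009\right) + \left(-17 + 10\right) \left(-5\right) = \left(-18 + 3009\right) + \left(-17 + 10\right) \left(-5\right) = 2991 - -35 = 2991 + 35 = 3026$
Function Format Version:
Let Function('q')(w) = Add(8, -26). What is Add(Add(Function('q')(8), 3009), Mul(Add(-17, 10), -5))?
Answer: 3026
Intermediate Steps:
Function('q')(w) = -18
Add(Add(Function('q')(8), 3009), Mul(Add(-17, 10), -5)) = Add(Add(-18, 3009), Mul(Add(-17, 10), -5)) = Add(2991, Mul(-7, -5)) = Add(2991, 35) = 3026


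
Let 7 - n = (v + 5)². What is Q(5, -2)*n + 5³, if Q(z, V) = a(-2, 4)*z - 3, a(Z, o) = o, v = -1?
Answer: -28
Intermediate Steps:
Q(z, V) = -3 + 4*z (Q(z, V) = 4*z - 3 = -3 + 4*z)
n = -9 (n = 7 - (-1 + 5)² = 7 - 1*4² = 7 - 1*16 = 7 - 16 = -9)
Q(5, -2)*n + 5³ = (-3 + 4*5)*(-9) + 5³ = (-3 + 20)*(-9) + 125 = 17*(-9) + 125 = -153 + 125 = -28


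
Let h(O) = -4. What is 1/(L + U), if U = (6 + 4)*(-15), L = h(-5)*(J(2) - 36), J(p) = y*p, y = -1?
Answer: 1/2 ≈ 0.50000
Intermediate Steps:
J(p) = -p
L = 152 (L = -4*(-1*2 - 36) = -4*(-2 - 36) = -4*(-38) = 152)
U = -150 (U = 10*(-15) = -150)
1/(L + U) = 1/(152 - 150) = 1/2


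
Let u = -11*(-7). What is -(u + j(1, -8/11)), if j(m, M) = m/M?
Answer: -605/8 ≈ -75.625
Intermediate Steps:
u = 77
-(u + j(1, -8/11)) = -(77 + 1/(-8/11)) = -(77 + 1*(-11/8)) = -(77 - 11/8) = -1*605/8 = -605/8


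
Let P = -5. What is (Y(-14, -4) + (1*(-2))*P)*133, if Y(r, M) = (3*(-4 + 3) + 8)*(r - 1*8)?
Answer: -13300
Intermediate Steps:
Y(r, M) = -40 + 5*r (Y(r, M) = (3*(-1) + 8)*(r - 8) = (-3 + 8)*(-8 + r) = 5*(-8 + r) = -40 + 5*r)
(Y(-14, -4) + (1*(-2))*P)*133 = ((-40 + 5*(-14)) + (1*(-2))*(-5))*133 = ((-40 - 70) - 2*(-5))*133 = (-110 + 10)*133 = -100*133 = -13300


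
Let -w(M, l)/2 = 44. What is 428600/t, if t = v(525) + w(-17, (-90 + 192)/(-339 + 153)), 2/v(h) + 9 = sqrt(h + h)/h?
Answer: -401970439100/82740853 + 1071500*sqrt(42)/82740853 ≈ -4858.1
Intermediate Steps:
v(h) = 2/(-9 + sqrt(2)/sqrt(h)) (v(h) = 2/(-9 + sqrt(h + h)/h) = 2/(-9 + sqrt(2*h)/h) = 2/(-9 + (sqrt(2)*sqrt(h))/h) = 2/(-9 + sqrt(2)/sqrt(h)))
w(M, l) = -88 (w(M, l) = -2*44 = -88)
t = -88 + 1050/(-4725 + 5*sqrt(42)) (t = 2*525/(-9*525 + sqrt(2)*sqrt(525)) - 88 = 2*525/(-4725 + sqrt(2)*(5*sqrt(21))) - 88 = 2*525/(-4725 + 5*sqrt(42)) - 88 = 1050/(-4725 + 5*sqrt(42)) - 88 = -88 + 1050/(-4725 + 5*sqrt(42)) ≈ -88.224)
428600/t = 428600/(-3751474/42523 - 10*sqrt(42)/42523)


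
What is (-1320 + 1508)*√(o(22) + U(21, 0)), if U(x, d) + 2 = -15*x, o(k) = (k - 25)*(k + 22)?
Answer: 188*I*√449 ≈ 3983.6*I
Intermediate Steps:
o(k) = (-25 + k)*(22 + k)
U(x, d) = -2 - 15*x
(-1320 + 1508)*√(o(22) + U(21, 0)) = (-1320 + 1508)*√((-550 + 22² - 3*22) + (-2 - 15*21)) = 188*√((-550 + 484 - 66) + (-2 - 315)) = 188*√(-132 - 317) = 188*√(-449) = 188*(I*√449) = 188*I*√449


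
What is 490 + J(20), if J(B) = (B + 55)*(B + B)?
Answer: 3490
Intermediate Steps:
J(B) = 2*B*(55 + B) (J(B) = (55 + B)*(2*B) = 2*B*(55 + B))
490 + J(20) = 490 + 2*20*(55 + 20) = 490 + 2*20*75 = 490 + 3000 = 3490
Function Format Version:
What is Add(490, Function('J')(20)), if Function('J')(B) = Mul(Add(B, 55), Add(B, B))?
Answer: 3490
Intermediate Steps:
Function('J')(B) = Mul(2, B, Add(55, B)) (Function('J')(B) = Mul(Add(55, B), Mul(2, B)) = Mul(2, B, Add(55, B)))
Add(490, Function('J')(20)) = Add(490, Mul(2, 20, Add(55, 20))) = Add(490, Mul(2, 20, 75)) = Add(490, 3000) = 3490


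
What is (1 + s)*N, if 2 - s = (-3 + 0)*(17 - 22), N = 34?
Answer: -408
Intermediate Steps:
s = -13 (s = 2 - (-3 + 0)*(17 - 22) = 2 - (-3)*(-5) = 2 - 1*15 = 2 - 15 = -13)
(1 + s)*N = (1 - 13)*34 = -12*34 = -408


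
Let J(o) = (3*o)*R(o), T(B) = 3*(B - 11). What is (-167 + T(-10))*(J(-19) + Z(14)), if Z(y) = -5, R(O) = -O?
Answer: 250240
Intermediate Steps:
T(B) = -33 + 3*B (T(B) = 3*(-11 + B) = -33 + 3*B)
J(o) = -3*o² (J(o) = (3*o)*(-o) = -3*o²)
(-167 + T(-10))*(J(-19) + Z(14)) = (-167 + (-33 + 3*(-10)))*(-3*(-19)² - 5) = (-167 + (-33 - 30))*(-3*361 - 5) = (-167 - 63)*(-1083 - 5) = -230*(-1088) = 250240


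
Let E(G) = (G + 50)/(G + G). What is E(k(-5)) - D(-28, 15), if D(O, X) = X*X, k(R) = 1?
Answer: -399/2 ≈ -199.50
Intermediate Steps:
D(O, X) = X²
E(G) = (50 + G)/(2*G) (E(G) = (50 + G)/((2*G)) = (50 + G)*(1/(2*G)) = (50 + G)/(2*G))
E(k(-5)) - D(-28, 15) = (½)*(50 + 1)/1 - 1*15² = (½)*1*51 - 1*225 = 51/2 - 225 = -399/2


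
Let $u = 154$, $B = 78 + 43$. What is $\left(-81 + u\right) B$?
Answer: $8833$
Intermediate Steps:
$B = 121$
$\left(-81 + u\right) B = \left(-81 + 154\right) 121 = 73 \cdot 121 = 8833$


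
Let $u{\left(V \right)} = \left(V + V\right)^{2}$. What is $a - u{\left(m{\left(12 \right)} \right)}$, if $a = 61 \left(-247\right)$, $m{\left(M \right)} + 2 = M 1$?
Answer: $-15467$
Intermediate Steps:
$m{\left(M \right)} = -2 + M$ ($m{\left(M \right)} = -2 + M 1 = -2 + M$)
$u{\left(V \right)} = 4 V^{2}$ ($u{\left(V \right)} = \left(2 V\right)^{2} = 4 V^{2}$)
$a = -15067$
$a - u{\left(m{\left(12 \right)} \right)} = -15067 - 4 \left(-2 + 12\right)^{2} = -15067 - 4 \cdot 10^{2} = -15067 - 4 \cdot 100 = -15067 - 400 = -15467$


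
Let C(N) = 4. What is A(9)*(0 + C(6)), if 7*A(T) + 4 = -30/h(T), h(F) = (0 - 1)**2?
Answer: -136/7 ≈ -19.429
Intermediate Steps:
h(F) = 1 (h(F) = (-1)**2 = 1)
A(T) = -34/7 (A(T) = -4/7 + (-30/1)/7 = -4/7 + (-30*1)/7 = -4/7 + (1/7)*(-30) = -4/7 - 30/7 = -34/7)
A(9)*(0 + C(6)) = -34*(0 + 4)/7 = -34/7*4 = -136/7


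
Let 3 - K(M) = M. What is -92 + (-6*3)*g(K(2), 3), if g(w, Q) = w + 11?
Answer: -308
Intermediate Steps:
K(M) = 3 - M
g(w, Q) = 11 + w
-92 + (-6*3)*g(K(2), 3) = -92 + (-6*3)*(11 + (3 - 1*2)) = -92 - 18*(11 + (3 - 2)) = -92 - 18*(11 + 1) = -92 - 18*12 = -92 - 216 = -308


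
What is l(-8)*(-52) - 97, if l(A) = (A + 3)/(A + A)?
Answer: -453/4 ≈ -113.25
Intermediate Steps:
l(A) = (3 + A)/(2*A) (l(A) = (3 + A)/((2*A)) = (3 + A)*(1/(2*A)) = (3 + A)/(2*A))
l(-8)*(-52) - 97 = ((1/2)*(3 - 8)/(-8))*(-52) - 97 = ((1/2)*(-1/8)*(-5))*(-52) - 97 = (5/16)*(-52) - 97 = -65/4 - 97 = -453/4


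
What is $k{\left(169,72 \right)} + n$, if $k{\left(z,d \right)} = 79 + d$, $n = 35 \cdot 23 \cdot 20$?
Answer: $16251$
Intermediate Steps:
$n = 16100$ ($n = 805 \cdot 20 = 16100$)
$k{\left(169,72 \right)} + n = \left(79 + 72\right) + 16100 = 151 + 16100 = 16251$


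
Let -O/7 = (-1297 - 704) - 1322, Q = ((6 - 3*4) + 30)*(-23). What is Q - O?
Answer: -23813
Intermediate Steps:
Q = -552 (Q = ((6 - 12) + 30)*(-23) = (-6 + 30)*(-23) = 24*(-23) = -552)
O = 23261 (O = -7*((-1297 - 704) - 1322) = -7*(-2001 - 1322) = -7*(-3323) = 23261)
Q - O = -552 - 1*23261 = -552 - 23261 = -23813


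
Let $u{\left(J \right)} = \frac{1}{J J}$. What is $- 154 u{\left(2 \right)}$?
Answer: $- \frac{77}{2} \approx -38.5$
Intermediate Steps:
$u{\left(J \right)} = \frac{1}{J^{2}}$
$- 154 u{\left(2 \right)} = - \frac{154}{4} = \left(-154\right) \frac{1}{4} = - \frac{77}{2}$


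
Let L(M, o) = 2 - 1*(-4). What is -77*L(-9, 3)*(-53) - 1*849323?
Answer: -824837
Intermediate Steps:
L(M, o) = 6 (L(M, o) = 2 + 4 = 6)
-77*L(-9, 3)*(-53) - 1*849323 = -77*6*(-53) - 1*849323 = -462*(-53) - 849323 = 24486 - 849323 = -824837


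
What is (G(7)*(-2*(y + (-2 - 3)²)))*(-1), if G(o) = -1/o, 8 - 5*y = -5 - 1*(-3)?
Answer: -54/7 ≈ -7.7143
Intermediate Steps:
y = 2 (y = 8/5 - (-5 - 1*(-3))/5 = 8/5 - (-5 + 3)/5 = 8/5 - ⅕*(-2) = 8/5 + ⅖ = 2)
(G(7)*(-2*(y + (-2 - 3)²)))*(-1) = ((-1/7)*(-2*(2 + (-2 - 3)²)))*(-1) = ((-1*⅐)*(-2*(2 + (-5)²)))*(-1) = -(-2)*(2 + 25)/7*(-1) = -(-2)*27/7*(-1) = -⅐*(-54)*(-1) = (54/7)*(-1) = -54/7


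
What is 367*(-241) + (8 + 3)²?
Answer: -88326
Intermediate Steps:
367*(-241) + (8 + 3)² = -88447 + 11² = -88447 + 121 = -88326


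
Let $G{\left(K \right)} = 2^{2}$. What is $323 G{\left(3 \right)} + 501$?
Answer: $1793$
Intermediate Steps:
$G{\left(K \right)} = 4$
$323 G{\left(3 \right)} + 501 = 323 \cdot 4 + 501 = 1292 + 501 = 1793$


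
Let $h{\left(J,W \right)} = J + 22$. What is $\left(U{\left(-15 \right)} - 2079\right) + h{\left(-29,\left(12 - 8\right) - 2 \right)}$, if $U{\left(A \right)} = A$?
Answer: $-2101$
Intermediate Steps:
$h{\left(J,W \right)} = 22 + J$
$\left(U{\left(-15 \right)} - 2079\right) + h{\left(-29,\left(12 - 8\right) - 2 \right)} = \left(-15 - 2079\right) + \left(22 - 29\right) = -2094 - 7 = -2101$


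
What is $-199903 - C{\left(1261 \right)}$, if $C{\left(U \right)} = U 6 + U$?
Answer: $-208730$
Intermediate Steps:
$C{\left(U \right)} = 7 U$ ($C{\left(U \right)} = 6 U + U = 7 U$)
$-199903 - C{\left(1261 \right)} = -199903 - 7 \cdot 1261 = -199903 - 8827 = -208730$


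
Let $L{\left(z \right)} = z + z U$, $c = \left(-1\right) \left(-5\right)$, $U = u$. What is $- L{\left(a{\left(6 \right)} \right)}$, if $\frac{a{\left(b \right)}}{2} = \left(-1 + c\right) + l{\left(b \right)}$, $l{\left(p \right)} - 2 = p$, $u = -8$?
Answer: $168$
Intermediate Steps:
$U = -8$
$c = 5$
$l{\left(p \right)} = 2 + p$
$a{\left(b \right)} = 12 + 2 b$ ($a{\left(b \right)} = 2 \left(\left(-1 + 5\right) + \left(2 + b\right)\right) = 2 \left(4 + \left(2 + b\right)\right) = 2 \left(6 + b\right) = 12 + 2 b$)
$L{\left(z \right)} = - 7 z$ ($L{\left(z \right)} = z + z \left(-8\right) = z - 8 z = - 7 z$)
$- L{\left(a{\left(6 \right)} \right)} = - \left(-7\right) \left(12 + 2 \cdot 6\right) = - \left(-7\right) \left(12 + 12\right) = - \left(-7\right) 24 = \left(-1\right) \left(-168\right) = 168$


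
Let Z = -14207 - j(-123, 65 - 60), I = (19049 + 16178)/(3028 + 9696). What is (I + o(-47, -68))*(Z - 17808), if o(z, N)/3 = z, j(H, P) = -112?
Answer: 56112814871/12724 ≈ 4.4100e+6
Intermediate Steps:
o(z, N) = 3*z
I = 35227/12724 ≈ 2.7685
Z = -14095 (Z = -14207 - 1*(-112) = -14207 + 112 = -14095)
(I + o(-47, -68))*(Z - 17808) = (35227/12724 + 3*(-47))*(-14095 - 17808) = (35227/12724 - 141)*(-31903) = -1758857/12724*(-31903) = 56112814871/12724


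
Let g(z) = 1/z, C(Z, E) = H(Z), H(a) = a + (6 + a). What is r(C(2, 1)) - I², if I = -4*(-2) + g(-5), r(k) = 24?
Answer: -921/25 ≈ -36.840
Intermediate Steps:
H(a) = 6 + 2*a
C(Z, E) = 6 + 2*Z
I = 39/5 (I = -4*(-2) + 1/(-5) = 8 - ⅕ = 39/5 ≈ 7.8000)
r(C(2, 1)) - I² = 24 - (39/5)² = 24 - 1*1521/25 = 24 - 1521/25 = -921/25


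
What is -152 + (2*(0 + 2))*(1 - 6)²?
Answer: -52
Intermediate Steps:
-152 + (2*(0 + 2))*(1 - 6)² = -152 + (2*2)*(-5)² = -152 + 4*25 = -152 + 100 = -52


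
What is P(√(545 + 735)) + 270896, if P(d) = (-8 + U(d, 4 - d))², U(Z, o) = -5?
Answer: 271065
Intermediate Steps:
P(d) = 169 (P(d) = (-8 - 5)² = (-13)² = 169)
P(√(545 + 735)) + 270896 = 169 + 270896 = 271065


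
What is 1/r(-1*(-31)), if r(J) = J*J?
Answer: 1/961 ≈ 0.0010406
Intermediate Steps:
r(J) = J**2
1/r(-1*(-31)) = 1/((-1*(-31))**2) = 1/(31**2) = 1/961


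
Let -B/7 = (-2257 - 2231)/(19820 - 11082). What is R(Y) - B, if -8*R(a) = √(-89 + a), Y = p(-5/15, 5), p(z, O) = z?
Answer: -924/257 - I*√201/12 ≈ -3.5953 - 1.1815*I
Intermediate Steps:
Y = -⅓ (Y = -5/15 = -5*1/15 = -⅓ ≈ -0.33333)
R(a) = -√(-89 + a)/8
B = 924/257 (B = -7*(-2257 - 2231)/(19820 - 11082) = -(-31416)/8738 = -7*(-132/257) = 924/257 ≈ 3.5953)
R(Y) - B = -√(-89 - ⅓)/8 - 1*924/257 = -I*√201/12 - 924/257 = -924/257 - I*√201/12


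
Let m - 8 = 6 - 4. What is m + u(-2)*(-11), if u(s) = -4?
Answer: 54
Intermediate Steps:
m = 10 (m = 8 + (6 - 4) = 8 + 2 = 10)
m + u(-2)*(-11) = 10 - 4*(-11) = 10 + 44 = 54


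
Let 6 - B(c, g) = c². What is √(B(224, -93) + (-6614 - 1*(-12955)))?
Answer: I*√43829 ≈ 209.35*I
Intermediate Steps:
B(c, g) = 6 - c²
√(B(224, -93) + (-6614 - 1*(-12955))) = √((6 - 1*224²) + (-6614 - 1*(-12955))) = √((6 - 1*50176) + (-6614 + 12955)) = √((6 - 50176) + 6341) = √(-50170 + 6341) = √(-43829) = I*√43829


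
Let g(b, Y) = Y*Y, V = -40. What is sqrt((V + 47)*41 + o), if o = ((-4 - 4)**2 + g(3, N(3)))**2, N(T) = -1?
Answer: 4*sqrt(282) ≈ 67.171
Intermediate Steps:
g(b, Y) = Y**2
o = 4225 (o = ((-4 - 4)**2 + (-1)**2)**2 = ((-8)**2 + 1)**2 = (64 + 1)**2 = 65**2 = 4225)
sqrt((V + 47)*41 + o) = sqrt((-40 + 47)*41 + 4225) = sqrt(7*41 + 4225) = sqrt(287 + 4225) = sqrt(4512) = 4*sqrt(282)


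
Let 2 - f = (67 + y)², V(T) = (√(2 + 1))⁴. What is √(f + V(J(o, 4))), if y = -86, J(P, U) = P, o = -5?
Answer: 5*I*√14 ≈ 18.708*I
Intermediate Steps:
V(T) = 9 (V(T) = (√3)⁴ = 9)
f = -359 (f = 2 - (67 - 86)² = 2 - 1*(-19)² = 2 - 1*361 = 2 - 361 = -359)
√(f + V(J(o, 4))) = √(-359 + 9) = √(-350) = 5*I*√14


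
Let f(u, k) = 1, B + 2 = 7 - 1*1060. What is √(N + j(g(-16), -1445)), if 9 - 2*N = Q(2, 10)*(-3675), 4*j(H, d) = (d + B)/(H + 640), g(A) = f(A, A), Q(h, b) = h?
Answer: √6045744058/1282 ≈ 60.651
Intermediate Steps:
B = -1055 (B = -2 + (7 - 1*1060) = -2 + (7 - 1060) = -2 - 1053 = -1055)
g(A) = 1
j(H, d) = (-1055 + d)/(4*(640 + H)) (j(H, d) = ((d - 1055)/(H + 640))/4 = ((-1055 + d)/(640 + H))/4 = (-1055 + d)/(4*(640 + H)))
N = 7359/2 (N = 9/2 - (-3675) = 9/2 - ½*(-7350) = 9/2 + 3675 = 7359/2 ≈ 3679.5)
√(N + j(g(-16), -1445)) = √(7359/2 + (-1055 - 1445)/(4*(640 + 1))) = √(7359/2 + (¼)*(-2500)/641) = √(7359/2 + (¼)*(1/641)*(-2500)) = √(7359/2 - 625/641) = √(4715869/1282) = √6045744058/1282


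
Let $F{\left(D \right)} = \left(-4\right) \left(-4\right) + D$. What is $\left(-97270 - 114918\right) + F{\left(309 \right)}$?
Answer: $-211863$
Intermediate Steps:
$F{\left(D \right)} = 16 + D$
$\left(-97270 - 114918\right) + F{\left(309 \right)} = \left(-97270 - 114918\right) + \left(16 + 309\right) = -212188 + 325 = -211863$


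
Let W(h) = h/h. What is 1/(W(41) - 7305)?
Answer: -1/7304 ≈ -0.00013691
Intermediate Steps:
W(h) = 1
1/(W(41) - 7305) = 1/(1 - 7305) = 1/(-7304) = -1/7304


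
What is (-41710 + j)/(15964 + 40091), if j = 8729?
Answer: -32981/56055 ≈ -0.58837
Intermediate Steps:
(-41710 + j)/(15964 + 40091) = (-41710 + 8729)/(15964 + 40091) = -32981/56055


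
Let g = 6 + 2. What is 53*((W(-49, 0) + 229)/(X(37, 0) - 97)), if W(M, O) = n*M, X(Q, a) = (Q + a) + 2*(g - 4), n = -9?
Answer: -17755/26 ≈ -682.88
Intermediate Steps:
g = 8
X(Q, a) = 8 + Q + a (X(Q, a) = (Q + a) + 2*(8 - 4) = (Q + a) + 2*4 = (Q + a) + 8 = 8 + Q + a)
W(M, O) = -9*M
53*((W(-49, 0) + 229)/(X(37, 0) - 97)) = 53*((-9*(-49) + 229)/((8 + 37 + 0) - 97)) = 53*((441 + 229)/(45 - 97)) = 53*(670/(-52)) = 53*(670*(-1/52)) = 53*(-335/26) = -17755/26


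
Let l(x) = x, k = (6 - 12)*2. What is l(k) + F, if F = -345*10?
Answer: -3462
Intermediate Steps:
k = -12 (k = -6*2 = -12)
F = -3450
l(k) + F = -12 - 3450 = -3462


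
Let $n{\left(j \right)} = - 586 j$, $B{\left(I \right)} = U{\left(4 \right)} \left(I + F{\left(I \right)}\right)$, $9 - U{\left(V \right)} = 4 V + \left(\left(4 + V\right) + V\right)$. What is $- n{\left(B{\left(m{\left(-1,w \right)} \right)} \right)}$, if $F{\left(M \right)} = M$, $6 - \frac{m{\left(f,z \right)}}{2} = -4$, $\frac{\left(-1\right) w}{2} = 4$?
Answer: $-445360$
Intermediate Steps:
$w = -8$ ($w = \left(-2\right) 4 = -8$)
$m{\left(f,z \right)} = 20$ ($m{\left(f,z \right)} = 12 - -8 = 12 + 8 = 20$)
$U{\left(V \right)} = 5 - 6 V$ ($U{\left(V \right)} = 9 - \left(4 V + \left(\left(4 + V\right) + V\right)\right) = 9 - \left(4 V + \left(4 + 2 V\right)\right) = 9 - \left(4 + 6 V\right) = 5 - 6 V$)
$B{\left(I \right)} = - 38 I$ ($B{\left(I \right)} = \left(5 - 24\right) \left(I + I\right) = \left(5 - 24\right) 2 I = - 19 \cdot 2 I = - 38 I$)
$- n{\left(B{\left(m{\left(-1,w \right)} \right)} \right)} = - \left(-586\right) \left(\left(-38\right) 20\right) = - \left(-586\right) \left(-760\right) = \left(-1\right) 445360 = -445360$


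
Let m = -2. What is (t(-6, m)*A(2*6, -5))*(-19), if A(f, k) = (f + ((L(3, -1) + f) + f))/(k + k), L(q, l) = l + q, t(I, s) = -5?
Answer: -361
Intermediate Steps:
A(f, k) = (2 + 3*f)/(2*k) (A(f, k) = (f + (((-1 + 3) + f) + f))/(k + k) = (f + ((2 + f) + f))/((2*k)) = (f + (2 + 2*f))*(1/(2*k)) = (2 + 3*f)*(1/(2*k)) = (2 + 3*f)/(2*k))
(t(-6, m)*A(2*6, -5))*(-19) = -5*(2 + 3*(2*6))/(2*(-5))*(-19) = -5*(-1)*(2 + 3*12)/(2*5)*(-19) = -5*(-1)*(2 + 36)/(2*5)*(-19) = -5*(-1)*38/(2*5)*(-19) = -5*(-19/5)*(-19) = 19*(-19) = -361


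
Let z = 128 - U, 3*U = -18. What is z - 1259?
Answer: -1125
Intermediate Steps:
U = -6 (U = (1/3)*(-18) = -6)
z = 134 (z = 128 - 1*(-6) = 128 + 6 = 134)
z - 1259 = 134 - 1259 = -1125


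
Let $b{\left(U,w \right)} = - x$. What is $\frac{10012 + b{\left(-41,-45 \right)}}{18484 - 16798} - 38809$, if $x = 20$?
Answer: $- \frac{32710991}{843} \approx -38803.0$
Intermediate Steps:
$b{\left(U,w \right)} = -20$ ($b{\left(U,w \right)} = \left(-1\right) 20 = -20$)
$\frac{10012 + b{\left(-41,-45 \right)}}{18484 - 16798} - 38809 = \frac{10012 - 20}{18484 - 16798} - 38809 = \frac{9992}{1686} - 38809 = 9992 \cdot \frac{1}{1686} - 38809 = \frac{4996}{843} - 38809 = - \frac{32710991}{843}$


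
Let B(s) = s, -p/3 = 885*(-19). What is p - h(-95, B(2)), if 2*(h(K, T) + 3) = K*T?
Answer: 50543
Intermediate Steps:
p = 50445 (p = -2655*(-19) = -3*(-16815) = 50445)
h(K, T) = -3 + K*T/2 (h(K, T) = -3 + (K*T)/2 = -3 + K*T/2)
p - h(-95, B(2)) = 50445 - (-3 + (1/2)*(-95)*2) = 50445 - (-3 - 95) = 50445 - 1*(-98) = 50445 + 98 = 50543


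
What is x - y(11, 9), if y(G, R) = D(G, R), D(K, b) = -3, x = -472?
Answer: -469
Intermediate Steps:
y(G, R) = -3
x - y(11, 9) = -472 - 1*(-3) = -472 + 3 = -469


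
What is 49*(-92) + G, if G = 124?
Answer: -4384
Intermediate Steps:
49*(-92) + G = 49*(-92) + 124 = -4508 + 124 = -4384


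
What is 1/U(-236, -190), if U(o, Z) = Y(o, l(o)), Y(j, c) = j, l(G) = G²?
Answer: -1/236 ≈ -0.0042373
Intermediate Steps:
U(o, Z) = o
1/U(-236, -190) = 1/(-236) = -1/236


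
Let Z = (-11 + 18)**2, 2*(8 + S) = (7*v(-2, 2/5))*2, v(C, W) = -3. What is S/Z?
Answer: -29/49 ≈ -0.59184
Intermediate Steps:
S = -29 (S = -8 + ((7*(-3))*2)/2 = -8 + (-21*2)/2 = -8 + (1/2)*(-42) = -8 - 21 = -29)
Z = 49 (Z = 7**2 = 49)
S/Z = -29/49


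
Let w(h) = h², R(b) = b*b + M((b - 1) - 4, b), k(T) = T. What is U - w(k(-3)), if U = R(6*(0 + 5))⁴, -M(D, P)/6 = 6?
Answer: 557256278007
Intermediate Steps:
M(D, P) = -36 (M(D, P) = -6*6 = -36)
R(b) = -36 + b² (R(b) = b*b - 36 = b² - 36 = -36 + b²)
U = 557256278016 (U = (-36 + (6*(0 + 5))²)⁴ = (-36 + (6*5)²)⁴ = (-36 + 30²)⁴ = (-36 + 900)⁴ = 864⁴ = 557256278016)
U - w(k(-3)) = 557256278016 - 1*(-3)² = 557256278016 - 1*9 = 557256278016 - 9 = 557256278007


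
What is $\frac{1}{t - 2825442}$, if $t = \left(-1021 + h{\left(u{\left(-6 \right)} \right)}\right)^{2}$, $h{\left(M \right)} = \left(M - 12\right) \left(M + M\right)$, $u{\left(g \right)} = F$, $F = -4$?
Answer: $- \frac{1}{2027993} \approx -4.931 \cdot 10^{-7}$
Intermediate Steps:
$u{\left(g \right)} = -4$
$h{\left(M \right)} = 2 M \left(-12 + M\right)$ ($h{\left(M \right)} = \left(-12 + M\right) 2 M = 2 M \left(-12 + M\right)$)
$t = 797449$ ($t = \left(-1021 + 2 \left(-4\right) \left(-12 - 4\right)\right)^{2} = \left(-1021 + 2 \left(-4\right) \left(-16\right)\right)^{2} = \left(-1021 + 128\right)^{2} = \left(-893\right)^{2} = 797449$)
$\frac{1}{t - 2825442} = \frac{1}{797449 - 2825442} = \frac{1}{-2027993} = - \frac{1}{2027993}$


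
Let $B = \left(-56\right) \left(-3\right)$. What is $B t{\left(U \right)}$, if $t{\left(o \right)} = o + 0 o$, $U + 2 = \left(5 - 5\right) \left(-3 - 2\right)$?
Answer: $-336$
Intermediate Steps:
$U = -2$ ($U = -2 + \left(5 - 5\right) \left(-3 - 2\right) = -2 + 0 \left(-5\right) = -2 + 0 = -2$)
$t{\left(o \right)} = o$ ($t{\left(o \right)} = o + 0 = o$)
$B = 168$
$B t{\left(U \right)} = 168 \left(-2\right) = -336$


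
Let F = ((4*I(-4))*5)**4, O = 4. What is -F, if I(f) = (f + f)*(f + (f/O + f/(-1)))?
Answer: -655360000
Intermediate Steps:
I(f) = f**2/2 (I(f) = (f + f)*(f + (f/4 + f/(-1))) = (2*f)*(f + (f*(1/4) + f*(-1))) = (2*f)*(f + (f/4 - f)) = (2*f)*(f - 3*f/4) = (2*f)*(f/4) = f**2/2)
F = 655360000 (F = ((4*((1/2)*(-4)**2))*5)**4 = ((4*((1/2)*16))*5)**4 = ((4*8)*5)**4 = (32*5)**4 = 160**4 = 655360000)
-F = -1*655360000 = -655360000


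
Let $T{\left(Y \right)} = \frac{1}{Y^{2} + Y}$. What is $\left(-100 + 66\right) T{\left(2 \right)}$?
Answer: $- \frac{17}{3} \approx -5.6667$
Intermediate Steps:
$T{\left(Y \right)} = \frac{1}{Y + Y^{2}}$
$\left(-100 + 66\right) T{\left(2 \right)} = \left(-100 + 66\right) \frac{1}{2 \left(1 + 2\right)} = - 34 \frac{1}{2 \cdot 3} = - 34 \cdot \frac{1}{2} \cdot \frac{1}{3} = \left(-34\right) \frac{1}{6} = - \frac{17}{3}$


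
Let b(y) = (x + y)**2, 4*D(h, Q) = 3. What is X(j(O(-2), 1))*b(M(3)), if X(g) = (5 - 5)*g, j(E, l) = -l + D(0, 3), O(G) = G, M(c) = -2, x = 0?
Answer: 0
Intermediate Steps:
D(h, Q) = 3/4 (D(h, Q) = (1/4)*3 = 3/4)
j(E, l) = 3/4 - l (j(E, l) = -l + 3/4 = 3/4 - l)
b(y) = y**2 (b(y) = (0 + y)**2 = y**2)
X(g) = 0 (X(g) = 0*g = 0)
X(j(O(-2), 1))*b(M(3)) = 0*(-2)**2 = 0*4 = 0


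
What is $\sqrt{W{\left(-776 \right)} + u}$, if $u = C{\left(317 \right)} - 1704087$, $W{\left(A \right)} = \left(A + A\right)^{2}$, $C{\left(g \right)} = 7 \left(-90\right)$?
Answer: $\sqrt{703987} \approx 839.04$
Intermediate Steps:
$C{\left(g \right)} = -630$
$W{\left(A \right)} = 4 A^{2}$ ($W{\left(A \right)} = \left(2 A\right)^{2} = 4 A^{2}$)
$u = -1704717$ ($u = -630 - 1704087 = -1704717$)
$\sqrt{W{\left(-776 \right)} + u} = \sqrt{4 \left(-776\right)^{2} - 1704717} = \sqrt{4 \cdot 602176 - 1704717} = \sqrt{2408704 - 1704717} = \sqrt{703987}$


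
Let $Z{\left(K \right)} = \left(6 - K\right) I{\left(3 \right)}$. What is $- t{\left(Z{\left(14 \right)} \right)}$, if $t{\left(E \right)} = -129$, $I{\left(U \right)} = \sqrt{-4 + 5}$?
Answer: $129$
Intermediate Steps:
$I{\left(U \right)} = 1$ ($I{\left(U \right)} = \sqrt{1} = 1$)
$Z{\left(K \right)} = 6 - K$ ($Z{\left(K \right)} = \left(6 - K\right) 1 = 6 - K$)
$- t{\left(Z{\left(14 \right)} \right)} = \left(-1\right) \left(-129\right) = 129$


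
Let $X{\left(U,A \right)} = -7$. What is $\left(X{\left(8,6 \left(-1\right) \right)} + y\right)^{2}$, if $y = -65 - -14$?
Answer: $3364$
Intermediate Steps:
$y = -51$ ($y = -65 + 14 = -51$)
$\left(X{\left(8,6 \left(-1\right) \right)} + y\right)^{2} = \left(-7 - 51\right)^{2} = \left(-58\right)^{2} = 3364$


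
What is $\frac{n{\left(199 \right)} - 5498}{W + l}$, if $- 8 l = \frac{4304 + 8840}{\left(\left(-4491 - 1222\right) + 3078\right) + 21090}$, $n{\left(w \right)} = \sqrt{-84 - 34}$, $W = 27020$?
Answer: $- \frac{101465590}{498652457} + \frac{18455 i \sqrt{118}}{498652457} \approx -0.20348 + 0.00040203 i$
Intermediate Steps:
$n{\left(w \right)} = i \sqrt{118}$ ($n{\left(w \right)} = \sqrt{-118} = i \sqrt{118}$)
$l = - \frac{1643}{18455}$ ($l = - \frac{\left(4304 + 8840\right) \frac{1}{\left(\left(-4491 - 1222\right) + 3078\right) + 21090}}{8} = - \frac{13144 \frac{1}{\left(-5713 + 3078\right) + 21090}}{8} = - \frac{13144 \frac{1}{-2635 + 21090}}{8} = - \frac{13144 \cdot \frac{1}{18455}}{8} = \left(- \frac{1}{8}\right) \frac{13144}{18455} = - \frac{1643}{18455} \approx -0.089027$)
$\frac{n{\left(199 \right)} - 5498}{W + l} = \frac{i \sqrt{118} - 5498}{27020 - \frac{1643}{18455}} = \frac{-5498 + i \sqrt{118}}{\frac{498652457}{18455}} = \left(-5498 + i \sqrt{118}\right) \frac{18455}{498652457} = - \frac{101465590}{498652457} + \frac{18455 i \sqrt{118}}{498652457}$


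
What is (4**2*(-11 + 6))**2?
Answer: 6400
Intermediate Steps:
(4**2*(-11 + 6))**2 = (16*(-5))**2 = (-80)**2 = 6400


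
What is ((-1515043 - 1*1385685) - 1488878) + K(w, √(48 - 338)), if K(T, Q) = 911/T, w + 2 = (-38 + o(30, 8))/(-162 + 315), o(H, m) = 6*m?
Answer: -1299462759/296 ≈ -4.3901e+6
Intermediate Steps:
w = -296/153 (w = -2 + (-38 + 6*8)/(-162 + 315) = -2 + (-38 + 48)/153 = -2 + 10*(1/153) = -2 + 10/153 = -296/153 ≈ -1.9346)
((-1515043 - 1*1385685) - 1488878) + K(w, √(48 - 338)) = ((-1515043 - 1*1385685) - 1488878) + 911/(-296/153) = ((-1515043 - 1385685) - 1488878) + 911*(-153/296) = (-2900728 - 1488878) - 139383/296 = -4389606 - 139383/296 = -1299462759/296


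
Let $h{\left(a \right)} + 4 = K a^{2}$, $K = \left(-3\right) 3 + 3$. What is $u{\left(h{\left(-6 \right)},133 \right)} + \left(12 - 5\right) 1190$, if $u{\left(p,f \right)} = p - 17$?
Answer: $8093$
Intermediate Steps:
$K = -6$ ($K = -9 + 3 = -6$)
$h{\left(a \right)} = -4 - 6 a^{2}$
$u{\left(p,f \right)} = -17 + p$
$u{\left(h{\left(-6 \right)},133 \right)} + \left(12 - 5\right) 1190 = \left(-17 - \left(4 + 6 \left(-6\right)^{2}\right)\right) + \left(12 - 5\right) 1190 = \left(-17 - 220\right) + \left(12 - 5\right) 1190 = \left(-17 - 220\right) + 7 \cdot 1190 = \left(-17 - 220\right) + 8330 = -237 + 8330 = 8093$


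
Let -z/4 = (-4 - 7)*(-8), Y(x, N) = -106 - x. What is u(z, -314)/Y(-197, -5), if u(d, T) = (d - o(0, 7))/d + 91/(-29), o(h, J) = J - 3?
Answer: -5427/232232 ≈ -0.023369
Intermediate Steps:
o(h, J) = -3 + J
z = -352 (z = -4*(-4 - 7)*(-8) = -(-44)*(-8) = -4*88 = -352)
u(d, T) = -91/29 + (-4 + d)/d (u(d, T) = (d - (-3 + 7))/d + 91/(-29) = (d - 1*4)/d + 91*(-1/29) = (d - 4)/d - 91/29 = (-4 + d)/d - 91/29 = -91/29 + (-4 + d)/d)
u(z, -314)/Y(-197, -5) = (-62/29 - 4/(-352))/(-106 - 1*(-197)) = (-62/29 - 4*(-1/352))/(-106 + 197) = (-62/29 + 1/88)/91 = -5427/2552*1/91 = -5427/232232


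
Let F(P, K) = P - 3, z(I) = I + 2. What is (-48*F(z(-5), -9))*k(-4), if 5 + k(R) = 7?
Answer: 576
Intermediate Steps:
k(R) = 2 (k(R) = -5 + 7 = 2)
z(I) = 2 + I
F(P, K) = -3 + P
(-48*F(z(-5), -9))*k(-4) = -48*(-3 + (2 - 5))*2 = -48*(-3 - 3)*2 = -48*(-6)*2 = 288*2 = 576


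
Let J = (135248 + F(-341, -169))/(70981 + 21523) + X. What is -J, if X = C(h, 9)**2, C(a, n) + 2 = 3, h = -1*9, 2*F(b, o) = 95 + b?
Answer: -227629/92504 ≈ -2.4607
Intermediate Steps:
F(b, o) = 95/2 + b/2 (F(b, o) = (95 + b)/2 = 95/2 + b/2)
h = -9
C(a, n) = 1 (C(a, n) = -2 + 3 = 1)
X = 1 (X = 1**2 = 1)
J = 227629/92504 (J = (135248 + (95/2 + (1/2)*(-341)))/(70981 + 21523) + 1 = (135248 + (95/2 - 341/2))/92504 + 1 = (135248 - 123)*(1/92504) + 1 = 135125*(1/92504) + 1 = 135125/92504 + 1 = 227629/92504 ≈ 2.4607)
-J = -1*227629/92504 = -227629/92504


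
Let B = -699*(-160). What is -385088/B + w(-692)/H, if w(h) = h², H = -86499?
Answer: -904852882/100771335 ≈ -8.9793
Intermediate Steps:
B = 111840
-385088/B + w(-692)/H = -385088/111840 + (-692)²/(-86499) = -385088*1/111840 + 478864*(-1/86499) = -12034/3495 - 478864/86499 = -904852882/100771335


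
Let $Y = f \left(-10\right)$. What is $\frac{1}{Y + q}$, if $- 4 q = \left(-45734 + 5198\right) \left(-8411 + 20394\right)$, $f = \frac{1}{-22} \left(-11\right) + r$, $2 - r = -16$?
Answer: $\frac{1}{121435537} \approx 8.2348 \cdot 10^{-9}$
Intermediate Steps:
$r = 18$ ($r = 2 - -16 = 2 + 16 = 18$)
$f = \frac{37}{2}$ ($f = \frac{1}{-22} \left(-11\right) + 18 = \left(- \frac{1}{22}\right) \left(-11\right) + 18 = \frac{1}{2} + 18 = \frac{37}{2} \approx 18.5$)
$Y = -185$ ($Y = \frac{37}{2} \left(-10\right) = -185$)
$q = 121435722$ ($q = - \frac{\left(-45734 + 5198\right) \left(-8411 + 20394\right)}{4} = - \frac{\left(-40536\right) 11983}{4} = \left(- \frac{1}{4}\right) \left(-485742888\right) = 121435722$)
$\frac{1}{Y + q} = \frac{1}{-185 + 121435722} = \frac{1}{121435537}$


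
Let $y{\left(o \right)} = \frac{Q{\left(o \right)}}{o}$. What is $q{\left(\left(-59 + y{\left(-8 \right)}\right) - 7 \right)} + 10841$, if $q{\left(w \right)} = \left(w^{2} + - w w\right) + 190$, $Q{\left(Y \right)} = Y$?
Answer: $11031$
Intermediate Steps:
$y{\left(o \right)} = 1$ ($y{\left(o \right)} = \frac{o}{o} = 1$)
$q{\left(w \right)} = 190$ ($q{\left(w \right)} = \left(w^{2} - w^{2}\right) + 190 = 0 + 190 = 190$)
$q{\left(\left(-59 + y{\left(-8 \right)}\right) - 7 \right)} + 10841 = 190 + 10841 = 11031$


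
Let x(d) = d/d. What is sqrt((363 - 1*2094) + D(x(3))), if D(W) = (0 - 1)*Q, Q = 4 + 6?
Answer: I*sqrt(1741) ≈ 41.725*I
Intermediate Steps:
x(d) = 1
Q = 10
D(W) = -10 (D(W) = (0 - 1)*10 = -1*10 = -10)
sqrt((363 - 1*2094) + D(x(3))) = sqrt((363 - 1*2094) - 10) = sqrt((363 - 2094) - 10) = sqrt(-1731 - 10) = sqrt(-1741) = I*sqrt(1741)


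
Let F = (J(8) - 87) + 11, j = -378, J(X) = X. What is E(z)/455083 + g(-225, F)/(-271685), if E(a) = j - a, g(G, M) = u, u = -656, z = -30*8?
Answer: 261041918/123639224855 ≈ 0.0021113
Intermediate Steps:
z = -240
F = -68 (F = (8 - 87) + 11 = -79 + 11 = -68)
g(G, M) = -656
E(a) = -378 - a
E(z)/455083 + g(-225, F)/(-271685) = (-378 - 1*(-240))/455083 - 656/(-271685) = (-378 + 240)*(1/455083) - 656*(-1/271685) = -138*1/455083 + 656/271685 = -138/455083 + 656/271685 = 261041918/123639224855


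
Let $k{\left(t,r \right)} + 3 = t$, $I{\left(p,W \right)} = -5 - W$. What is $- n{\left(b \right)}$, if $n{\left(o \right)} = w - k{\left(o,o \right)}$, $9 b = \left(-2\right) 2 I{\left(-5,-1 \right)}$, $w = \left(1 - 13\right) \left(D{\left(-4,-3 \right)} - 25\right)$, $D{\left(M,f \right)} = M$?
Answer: $- \frac{3143}{9} \approx -349.22$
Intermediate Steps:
$k{\left(t,r \right)} = -3 + t$
$w = 348$ ($w = \left(1 - 13\right) \left(-4 - 25\right) = \left(-12\right) \left(-29\right) = 348$)
$b = \frac{16}{9}$ ($b = \frac{\left(-2\right) 2 \left(-5 - -1\right)}{9} = \frac{\left(-4\right) \left(-5 + 1\right)}{9} = \frac{\left(-4\right) \left(-4\right)}{9} = \frac{1}{9} \cdot 16 = \frac{16}{9} \approx 1.7778$)
$n{\left(o \right)} = 351 - o$ ($n{\left(o \right)} = 348 - \left(-3 + o\right) = 351 - o$)
$- n{\left(b \right)} = - (351 - \frac{16}{9}) = \left(-1\right) \frac{3143}{9} = - \frac{3143}{9}$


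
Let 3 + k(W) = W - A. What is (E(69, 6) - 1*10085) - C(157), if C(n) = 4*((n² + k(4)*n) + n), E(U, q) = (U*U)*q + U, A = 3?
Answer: -79418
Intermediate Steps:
E(U, q) = U + q*U² (E(U, q) = U²*q + U = q*U² + U = U + q*U²)
k(W) = -6 + W (k(W) = -3 + (W - 1*3) = -3 + (W - 3) = -3 + (-3 + W) = -6 + W)
C(n) = -4*n + 4*n² (C(n) = 4*((n² + (-6 + 4)*n) + n) = 4*((n² - 2*n) + n) = 4*(n² - n) = -4*n + 4*n²)
(E(69, 6) - 1*10085) - C(157) = (69*(1 + 69*6) - 1*10085) - 4*157*(-1 + 157) = (69*(1 + 414) - 10085) - 4*157*156 = (69*415 - 10085) - 1*97968 = (28635 - 10085) - 97968 = 18550 - 97968 = -79418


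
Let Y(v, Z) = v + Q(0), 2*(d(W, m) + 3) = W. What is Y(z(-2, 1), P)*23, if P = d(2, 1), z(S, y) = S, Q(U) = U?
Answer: -46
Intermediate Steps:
d(W, m) = -3 + W/2
P = -2 (P = -3 + (½)*2 = -3 + 1 = -2)
Y(v, Z) = v (Y(v, Z) = v + 0 = v)
Y(z(-2, 1), P)*23 = -2*23 = -46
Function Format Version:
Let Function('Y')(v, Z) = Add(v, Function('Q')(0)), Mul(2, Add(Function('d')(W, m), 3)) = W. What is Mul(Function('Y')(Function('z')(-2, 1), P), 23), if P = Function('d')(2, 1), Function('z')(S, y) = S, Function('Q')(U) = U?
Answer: -46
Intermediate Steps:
Function('d')(W, m) = Add(-3, Mul(Rational(1, 2), W))
P = -2 (P = Add(-3, Mul(Rational(1, 2), 2)) = Add(-3, 1) = -2)
Function('Y')(v, Z) = v (Function('Y')(v, Z) = Add(v, 0) = v)
Mul(Function('Y')(Function('z')(-2, 1), P), 23) = Mul(-2, 23) = -46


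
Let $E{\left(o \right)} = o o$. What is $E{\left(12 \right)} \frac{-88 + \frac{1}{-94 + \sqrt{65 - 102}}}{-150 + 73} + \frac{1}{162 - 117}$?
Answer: $\frac{5061031861}{30744945} + \frac{144 i \sqrt{37}}{683221} \approx 164.61 + 0.001282 i$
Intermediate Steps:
$E{\left(o \right)} = o^{2}$
$E{\left(12 \right)} \frac{-88 + \frac{1}{-94 + \sqrt{65 - 102}}}{-150 + 73} + \frac{1}{162 - 117} = 12^{2} \frac{-88 + \frac{1}{-94 + \sqrt{65 - 102}}}{-150 + 73} + \frac{1}{162 - 117} = 144 \frac{-88 + \frac{1}{-94 + \sqrt{-37}}}{-77} + \frac{1}{45} = 144 \left(-88 + \frac{1}{-94 + i \sqrt{37}}\right) \left(- \frac{1}{77}\right) + \frac{1}{45} = 144 \left(\frac{8}{7} - \frac{1}{77 \left(-94 + i \sqrt{37}\right)}\right) + \frac{1}{45} = \left(\frac{1152}{7} - \frac{144}{77 \left(-94 + i \sqrt{37}\right)}\right) + \frac{1}{45} = \frac{51847}{315} - \frac{144}{77 \left(-94 + i \sqrt{37}\right)}$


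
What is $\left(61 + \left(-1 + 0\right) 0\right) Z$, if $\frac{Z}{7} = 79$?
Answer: $33733$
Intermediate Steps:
$Z = 553$ ($Z = 7 \cdot 79 = 553$)
$\left(61 + \left(-1 + 0\right) 0\right) Z = \left(61 + \left(-1 + 0\right) 0\right) 553 = \left(61 - 0\right) 553 = \left(61 + 0\right) 553 = 61 \cdot 553 = 33733$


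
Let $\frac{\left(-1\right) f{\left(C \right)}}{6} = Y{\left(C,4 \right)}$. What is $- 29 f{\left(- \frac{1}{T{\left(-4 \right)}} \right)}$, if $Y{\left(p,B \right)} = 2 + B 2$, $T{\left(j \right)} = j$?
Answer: $1740$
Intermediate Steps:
$Y{\left(p,B \right)} = 2 + 2 B$
$f{\left(C \right)} = -60$ ($f{\left(C \right)} = - 6 \left(2 + 2 \cdot 4\right) = - 6 \left(2 + 8\right) = \left(-6\right) 10 = -60$)
$- 29 f{\left(- \frac{1}{T{\left(-4 \right)}} \right)} = \left(-29\right) \left(-60\right) = 1740$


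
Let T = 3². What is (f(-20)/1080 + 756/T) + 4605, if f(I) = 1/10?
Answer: 50641201/10800 ≈ 4689.0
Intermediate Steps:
f(I) = ⅒
T = 9
(f(-20)/1080 + 756/T) + 4605 = ((⅒)/1080 + 756/9) + 4605 = ((⅒)*(1/1080) + 756*(⅑)) + 4605 = (1/10800 + 84) + 4605 = 907201/10800 + 4605 = 50641201/10800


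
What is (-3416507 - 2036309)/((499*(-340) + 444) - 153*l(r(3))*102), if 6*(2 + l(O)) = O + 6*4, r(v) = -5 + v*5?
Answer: 2726408/113219 ≈ 24.081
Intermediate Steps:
r(v) = -5 + 5*v
l(O) = 2 + O/6 (l(O) = -2 + (O + 6*4)/6 = -2 + (O + 24)/6 = -2 + (24 + O)/6 = -2 + (4 + O/6) = 2 + O/6)
(-3416507 - 2036309)/((499*(-340) + 444) - 153*l(r(3))*102) = (-3416507 - 2036309)/((499*(-340) + 444) - 153*(2 + (-5 + 5*3)/6)*102) = -5452816/((-169660 + 444) - 153*(2 + (-5 + 15)/6)*102) = -5452816/(-169216 - 153*(2 + (1/6)*10)*102) = -5452816/(-169216 - 153*(2 + 5/3)*102) = -5452816/(-169216 - 153*11/3*102) = -5452816/(-169216 - 561*102) = -5452816/(-169216 - 57222) = -5452816/(-226438) = -5452816*(-1/226438) = 2726408/113219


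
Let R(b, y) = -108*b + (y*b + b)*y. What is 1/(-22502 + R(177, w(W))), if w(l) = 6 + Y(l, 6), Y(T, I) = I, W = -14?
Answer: -1/14006 ≈ -7.1398e-5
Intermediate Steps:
w(l) = 12 (w(l) = 6 + 6 = 12)
R(b, y) = -108*b + y*(b + b*y) (R(b, y) = -108*b + (b*y + b)*y = -108*b + (b + b*y)*y = -108*b + y*(b + b*y))
1/(-22502 + R(177, w(W))) = 1/(-22502 + 177*(-108 + 12 + 12**2)) = 1/(-22502 + 177*(-108 + 12 + 144)) = 1/(-22502 + 177*48) = 1/(-22502 + 8496) = 1/(-14006) = -1/14006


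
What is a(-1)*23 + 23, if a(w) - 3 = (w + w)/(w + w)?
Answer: 115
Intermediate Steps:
a(w) = 4 (a(w) = 3 + (w + w)/(w + w) = 3 + (2*w)/((2*w)) = 3 + (2*w)*(1/(2*w)) = 3 + 1 = 4)
a(-1)*23 + 23 = 4*23 + 23 = 92 + 23 = 115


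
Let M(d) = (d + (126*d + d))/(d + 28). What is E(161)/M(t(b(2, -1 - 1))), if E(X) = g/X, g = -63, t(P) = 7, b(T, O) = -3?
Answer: -45/2944 ≈ -0.015285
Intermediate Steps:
M(d) = 128*d/(28 + d) (M(d) = (d + 127*d)/(28 + d) = (128*d)/(28 + d) = 128*d/(28 + d))
E(X) = -63/X
E(161)/M(t(b(2, -1 - 1))) = (-63/161)/((128*7/(28 + 7))) = (-63*1/161)/((128*7/35)) = -9/(23*(128*7*(1/35))) = -9/(23*128/5) = -9/23*5/128 = -45/2944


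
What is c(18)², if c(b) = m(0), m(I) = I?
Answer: 0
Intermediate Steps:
c(b) = 0
c(18)² = 0² = 0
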